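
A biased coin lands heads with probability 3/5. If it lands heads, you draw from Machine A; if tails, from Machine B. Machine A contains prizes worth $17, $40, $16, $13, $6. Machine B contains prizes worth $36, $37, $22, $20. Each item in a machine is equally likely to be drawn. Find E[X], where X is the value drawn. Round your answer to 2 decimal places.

E[X | Machine A] = (17 + 40 + 16 + 13 + 6)/5 = 92/5
E[X | Machine B] = (36 + 37 + 22 + 20)/4 = 115/4
E[X] = (3/5)·92/5 + (2/5)·115/4 = 1127/50 ≈ 22.54

$22.54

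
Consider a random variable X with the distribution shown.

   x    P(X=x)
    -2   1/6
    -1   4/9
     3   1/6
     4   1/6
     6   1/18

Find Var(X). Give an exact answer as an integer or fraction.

2189/324

E[X] = (1/6)·(-2) + (4/9)·(-1) + (1/6)·3 + (1/6)·4 + (1/18)·6 = 13/18
E[X²] = (1/6)·4 + (4/9)·1 + (1/6)·9 + (1/6)·16 + (1/18)·36 = 131/18
Var(X) = 131/18 − (13/18)² = 2189/324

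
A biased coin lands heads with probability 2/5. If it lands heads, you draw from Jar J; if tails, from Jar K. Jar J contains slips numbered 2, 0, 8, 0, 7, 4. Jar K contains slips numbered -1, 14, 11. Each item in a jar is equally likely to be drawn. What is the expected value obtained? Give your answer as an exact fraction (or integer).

E[X | Jar J] = (2 + 0 + 8 + 0 + 7 + 4)/6 = 7/2
E[X | Jar K] = (-1 + 14 + 11)/3 = 8
E[X] = (2/5)·7/2 + (3/5)·8 = 31/5

31/5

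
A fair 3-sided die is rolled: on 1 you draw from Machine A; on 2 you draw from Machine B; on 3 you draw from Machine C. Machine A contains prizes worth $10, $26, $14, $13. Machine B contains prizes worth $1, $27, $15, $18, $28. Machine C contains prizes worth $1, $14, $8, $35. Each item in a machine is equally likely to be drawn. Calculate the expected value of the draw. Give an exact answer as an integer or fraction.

961/60 dollars

E[X | Machine A] = (10 + 26 + 14 + 13)/4 = 63/4
E[X | Machine B] = (1 + 27 + 15 + 18 + 28)/5 = 89/5
E[X | Machine C] = (1 + 14 + 8 + 35)/4 = 29/2
E[X] = (1/3)·63/4 + (1/3)·89/5 + (1/3)·29/2 = 961/60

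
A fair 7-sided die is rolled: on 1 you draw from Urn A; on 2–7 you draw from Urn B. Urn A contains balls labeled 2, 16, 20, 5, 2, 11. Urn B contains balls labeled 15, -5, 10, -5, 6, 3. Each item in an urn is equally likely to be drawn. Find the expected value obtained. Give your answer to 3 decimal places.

4.762

E[X | Urn A] = (2 + 16 + 20 + 5 + 2 + 11)/6 = 28/3
E[X | Urn B] = (15 − 5 + 10 − 5 + 6 + 3)/6 = 4
E[X] = (1/7)·28/3 + (6/7)·4 = 100/21 ≈ 4.762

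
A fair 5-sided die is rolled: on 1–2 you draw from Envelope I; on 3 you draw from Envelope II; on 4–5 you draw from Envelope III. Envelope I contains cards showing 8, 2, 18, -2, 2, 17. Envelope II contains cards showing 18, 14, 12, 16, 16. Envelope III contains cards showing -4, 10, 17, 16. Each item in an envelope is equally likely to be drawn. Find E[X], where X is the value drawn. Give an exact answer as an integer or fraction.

497/50

E[X | Envelope I] = (8 + 2 + 18 − 2 + 2 + 17)/6 = 15/2
E[X | Envelope II] = (18 + 14 + 12 + 16 + 16)/5 = 76/5
E[X | Envelope III] = (-4 + 10 + 17 + 16)/4 = 39/4
E[X] = (2/5)·15/2 + (1/5)·76/5 + (2/5)·39/4 = 497/50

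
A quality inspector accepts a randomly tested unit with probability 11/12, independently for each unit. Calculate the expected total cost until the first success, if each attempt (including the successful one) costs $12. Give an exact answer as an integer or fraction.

E[#attempts] = 1/p = 12/11; E[cost] = 12·12/11 = 144/11.

144/11 dollars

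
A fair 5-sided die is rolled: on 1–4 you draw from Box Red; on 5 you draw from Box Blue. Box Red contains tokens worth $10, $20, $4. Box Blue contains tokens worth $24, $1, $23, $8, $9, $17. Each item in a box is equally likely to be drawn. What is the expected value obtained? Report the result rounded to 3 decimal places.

E[X | Box Red] = (10 + 20 + 4)/3 = 34/3
E[X | Box Blue] = (24 + 1 + 23 + 8 + 9 + 17)/6 = 41/3
E[X] = (4/5)·34/3 + (1/5)·41/3 = 59/5 ≈ 11.800

$11.800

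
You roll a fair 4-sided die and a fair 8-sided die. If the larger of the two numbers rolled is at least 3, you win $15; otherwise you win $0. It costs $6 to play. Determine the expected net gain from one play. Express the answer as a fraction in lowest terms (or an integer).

57/8 dollars

E[payout] = (1/8)·0 + (7/8)·15 = 105/8
Expected profit = 105/8 − 6 = 57/8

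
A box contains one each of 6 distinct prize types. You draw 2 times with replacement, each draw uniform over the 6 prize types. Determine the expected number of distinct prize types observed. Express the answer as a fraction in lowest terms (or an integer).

Let Xⱼ=1 if type j appears at least once. P(Xⱼ=1) = 1 − ((6−1)/6)^2 = 11/36.
E[#distinct] = 6·11/36 = 11/6.

11/6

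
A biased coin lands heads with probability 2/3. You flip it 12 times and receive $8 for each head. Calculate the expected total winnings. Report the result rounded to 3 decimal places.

E[#heads] = 12·2/3 = 8 (linearity over flips).
E[winnings] = 8·8 = 64.
≈ 64.000

$64.000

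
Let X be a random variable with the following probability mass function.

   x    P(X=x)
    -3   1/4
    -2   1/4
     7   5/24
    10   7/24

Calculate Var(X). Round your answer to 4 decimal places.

32.8594

E[X] = (1/4)·(-3) + (1/4)·(-2) + (5/24)·7 + (7/24)·10 = 25/8
E[X²] = (1/4)·9 + (1/4)·4 + (5/24)·49 + (7/24)·100 = 341/8
Var(X) = 341/8 − (25/8)² = 2103/64 ≈ 32.8594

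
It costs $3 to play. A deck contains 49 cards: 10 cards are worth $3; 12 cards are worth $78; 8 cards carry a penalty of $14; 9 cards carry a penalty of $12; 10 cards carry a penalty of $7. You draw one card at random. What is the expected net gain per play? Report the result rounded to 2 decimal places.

E[payout] = (10/49)·3 + (12/49)·78 + (8/49)·(-14) + (9/49)·(-12) + (10/49)·(-7) = 676/49
Expected profit = 676/49 − 3 = 529/49 ≈ $10.80

$10.80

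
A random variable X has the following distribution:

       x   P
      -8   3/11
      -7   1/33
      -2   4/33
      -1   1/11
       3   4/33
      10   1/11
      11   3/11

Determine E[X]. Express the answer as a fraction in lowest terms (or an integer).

17/11

E[X] = (3/11)·(-8) + (1/33)·(-7) + (4/33)·(-2) + (1/11)·(-1) + (4/33)·3 + (1/11)·10 + (3/11)·11
     = 17/11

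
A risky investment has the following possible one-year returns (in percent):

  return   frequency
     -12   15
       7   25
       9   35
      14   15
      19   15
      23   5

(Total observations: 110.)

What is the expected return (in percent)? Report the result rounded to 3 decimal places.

8.364

Total = 110, so P(return=-12) = 15/110, etc.
E[X] = (3/22)·(-12) + (5/22)·7 + (7/22)·9 + (3/22)·14 + (3/22)·19 + (1/22)·23
     = 92/11 ≈ 8.364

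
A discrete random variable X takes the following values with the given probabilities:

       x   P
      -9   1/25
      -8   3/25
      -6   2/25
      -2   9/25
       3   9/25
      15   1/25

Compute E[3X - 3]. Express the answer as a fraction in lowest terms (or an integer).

-138/25

E[3x-3] = (1/25)·(-30) + (3/25)·(-27) + (2/25)·(-21) + (9/25)·(-9) + (9/25)·6 + (1/25)·42
     = -138/25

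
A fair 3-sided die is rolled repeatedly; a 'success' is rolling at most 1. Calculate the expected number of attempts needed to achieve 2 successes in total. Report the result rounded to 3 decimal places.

6.000

By linearity (sum of 2 independent geometric waits), E[trials] = 2/p = 2/(1/3) = 6.
≈ 6.000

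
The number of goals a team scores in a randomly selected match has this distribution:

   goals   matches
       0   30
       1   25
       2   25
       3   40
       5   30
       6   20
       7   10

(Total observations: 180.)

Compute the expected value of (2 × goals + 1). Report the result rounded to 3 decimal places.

Total = 180, so P(goals=0) = 30/180, etc.
E[2x+1] = (1/6)·1 + (5/36)·3 + (5/36)·5 + (2/9)·7 + (1/6)·11 + (1/9)·13 + (1/18)·15
     = 125/18 ≈ 6.944

6.944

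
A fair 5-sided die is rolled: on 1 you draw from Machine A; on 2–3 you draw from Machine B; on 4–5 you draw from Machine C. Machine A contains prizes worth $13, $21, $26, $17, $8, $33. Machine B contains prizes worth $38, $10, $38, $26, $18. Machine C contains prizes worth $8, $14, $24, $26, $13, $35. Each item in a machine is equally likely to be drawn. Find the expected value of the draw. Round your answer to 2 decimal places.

E[X | Machine A] = (13 + 21 + 26 + 17 + 8 + 33)/6 = 59/3
E[X | Machine B] = (38 + 10 + 38 + 26 + 18)/5 = 26
E[X | Machine C] = (8 + 14 + 24 + 26 + 13 + 35)/6 = 20
E[X] = (1/5)·59/3 + (2/5)·26 + (2/5)·20 = 67/3 ≈ 22.33

$22.33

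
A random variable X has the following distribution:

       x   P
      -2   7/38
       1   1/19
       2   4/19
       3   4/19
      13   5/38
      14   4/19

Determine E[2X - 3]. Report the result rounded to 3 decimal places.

7.789

E[2x-3] = (7/38)·(-7) + (1/19)·(-1) + (4/19)·1 + (4/19)·3 + (5/38)·23 + (4/19)·25
     = 148/19 ≈ 7.789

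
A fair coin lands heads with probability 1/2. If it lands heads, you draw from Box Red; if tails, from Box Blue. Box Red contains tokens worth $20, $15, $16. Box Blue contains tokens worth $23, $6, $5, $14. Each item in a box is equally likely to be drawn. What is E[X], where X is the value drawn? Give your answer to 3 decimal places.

E[X | Box Red] = (20 + 15 + 16)/3 = 17
E[X | Box Blue] = (23 + 6 + 5 + 14)/4 = 12
E[X] = (1/2)·17 + (1/2)·12 = 29/2 ≈ 14.500

$14.500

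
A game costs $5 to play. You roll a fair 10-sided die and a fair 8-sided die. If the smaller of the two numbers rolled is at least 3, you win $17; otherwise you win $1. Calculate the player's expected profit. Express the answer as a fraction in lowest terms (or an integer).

28/5 dollars

E[payout] = (2/5)·1 + (3/5)·17 = 53/5
Expected profit = 53/5 − 5 = 28/5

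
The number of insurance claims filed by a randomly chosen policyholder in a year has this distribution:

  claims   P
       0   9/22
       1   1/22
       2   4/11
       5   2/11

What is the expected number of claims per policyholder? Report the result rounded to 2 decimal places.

E[X] = (9/22)·0 + (1/22)·1 + (4/11)·2 + (2/11)·5
     = 37/22 ≈ 1.68

1.68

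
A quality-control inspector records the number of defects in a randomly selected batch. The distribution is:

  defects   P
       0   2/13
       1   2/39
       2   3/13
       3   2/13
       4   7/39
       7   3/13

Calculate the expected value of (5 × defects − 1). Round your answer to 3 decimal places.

E[5x-1] = (2/13)·(-1) + (2/39)·4 + (3/13)·9 + (2/13)·14 + (7/39)·19 + (3/13)·34
     = 202/13 ≈ 15.538

15.538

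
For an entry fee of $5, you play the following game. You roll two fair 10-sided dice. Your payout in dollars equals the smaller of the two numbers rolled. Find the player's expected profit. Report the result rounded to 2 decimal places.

Distribution of the smaller of the two numbers rolled: 1 w.p. 19/100, 2 w.p. 17/100, 3 w.p. 3/20, 4 w.p. 13/100, 5 w.p. 11/100, 6 w.p. 9/100, …
E[payout] = (19/100)·1 + (17/100)·2 + (3/20)·3 + (13/100)·4 + (11/100)·5 + (9/100)·6 + (7/100)·7 + (1/20)·8 + (3/100)·9 + (1/100)·10 = 77/20
Expected profit = 77/20 − 5 = -23/20 ≈ -$1.15

-$1.15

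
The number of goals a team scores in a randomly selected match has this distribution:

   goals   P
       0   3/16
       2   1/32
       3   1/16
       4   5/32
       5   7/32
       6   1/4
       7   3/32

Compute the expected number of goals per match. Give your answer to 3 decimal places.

4.125

E[X] = (3/16)·0 + (1/32)·2 + (1/16)·3 + (5/32)·4 + (7/32)·5 + (1/4)·6 + (3/32)·7
     = 33/8 ≈ 4.125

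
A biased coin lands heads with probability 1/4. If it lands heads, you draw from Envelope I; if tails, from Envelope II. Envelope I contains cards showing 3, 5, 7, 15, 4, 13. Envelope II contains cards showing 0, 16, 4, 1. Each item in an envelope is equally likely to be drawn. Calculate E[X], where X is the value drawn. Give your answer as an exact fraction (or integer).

E[X | Envelope I] = (3 + 5 + 7 + 15 + 4 + 13)/6 = 47/6
E[X | Envelope II] = (0 + 16 + 4 + 1)/4 = 21/4
E[X] = (1/4)·47/6 + (3/4)·21/4 = 283/48

283/48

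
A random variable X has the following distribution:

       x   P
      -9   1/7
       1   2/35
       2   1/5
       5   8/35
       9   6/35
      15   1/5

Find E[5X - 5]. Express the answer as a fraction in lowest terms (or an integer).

E[5x-5] = (1/7)·(-50) + (2/35)·0 + (1/5)·5 + (8/35)·20 + (6/35)·40 + (1/5)·70
     = 135/7

135/7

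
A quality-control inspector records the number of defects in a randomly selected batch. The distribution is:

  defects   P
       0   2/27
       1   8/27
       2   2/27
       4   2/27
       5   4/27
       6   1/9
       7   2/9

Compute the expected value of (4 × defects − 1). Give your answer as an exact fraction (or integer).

373/27

E[4x-1] = (2/27)·(-1) + (8/27)·3 + (2/27)·7 + (2/27)·15 + (4/27)·19 + (1/9)·23 + (2/9)·27
     = 373/27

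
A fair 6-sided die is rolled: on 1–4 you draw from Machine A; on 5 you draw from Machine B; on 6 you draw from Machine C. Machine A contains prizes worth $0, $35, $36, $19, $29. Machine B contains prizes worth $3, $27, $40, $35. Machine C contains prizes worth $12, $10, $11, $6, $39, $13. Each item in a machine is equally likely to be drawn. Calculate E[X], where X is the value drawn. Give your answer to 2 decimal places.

$22.77

E[X | Machine A] = (0 + 35 + 36 + 19 + 29)/5 = 119/5
E[X | Machine B] = (3 + 27 + 40 + 35)/4 = 105/4
E[X | Machine C] = (12 + 10 + 11 + 6 + 39 + 13)/6 = 91/6
E[X] = (2/3)·119/5 + (1/6)·105/4 + (1/6)·91/6 = 8197/360 ≈ 22.77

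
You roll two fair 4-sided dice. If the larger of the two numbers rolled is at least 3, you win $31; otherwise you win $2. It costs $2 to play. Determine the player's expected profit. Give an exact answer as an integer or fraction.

87/4 dollars

E[payout] = (1/4)·2 + (3/4)·31 = 95/4
Expected profit = 95/4 − 2 = 87/4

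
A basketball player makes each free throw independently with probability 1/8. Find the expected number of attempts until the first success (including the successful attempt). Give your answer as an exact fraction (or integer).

For a geometric distribution, E[trials] = 1/p = 1/(1/8) = 8.

8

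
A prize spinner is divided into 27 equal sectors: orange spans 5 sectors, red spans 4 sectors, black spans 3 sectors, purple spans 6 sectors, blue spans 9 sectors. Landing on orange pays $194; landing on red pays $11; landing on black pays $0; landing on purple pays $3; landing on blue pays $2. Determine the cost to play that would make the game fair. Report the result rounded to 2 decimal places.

$38.89

E[payout] = (5/27)·194 + (4/27)·11 + (3/27)·0 + (6/27)·3 + (9/27)·2 = 350/9
Fair fee = E[payout] = 350/9 ≈ $38.89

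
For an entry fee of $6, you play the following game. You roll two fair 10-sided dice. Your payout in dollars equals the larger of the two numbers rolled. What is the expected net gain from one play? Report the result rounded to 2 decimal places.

Distribution of the larger of the two numbers rolled: 1 w.p. 1/100, 2 w.p. 3/100, 3 w.p. 1/20, 4 w.p. 7/100, 5 w.p. 9/100, 6 w.p. 11/100, …
E[payout] = (1/100)·1 + (3/100)·2 + (1/20)·3 + (7/100)·4 + (9/100)·5 + (11/100)·6 + (13/100)·7 + (3/20)·8 + (17/100)·9 + (19/100)·10 = 143/20
Expected profit = 143/20 − 6 = 23/20 ≈ $1.15

$1.15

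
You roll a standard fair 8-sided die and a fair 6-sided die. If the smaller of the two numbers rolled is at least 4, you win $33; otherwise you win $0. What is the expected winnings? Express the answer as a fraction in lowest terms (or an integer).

E[payout] = (11/16)·0 + (5/16)·33 = 165/16

165/16 dollars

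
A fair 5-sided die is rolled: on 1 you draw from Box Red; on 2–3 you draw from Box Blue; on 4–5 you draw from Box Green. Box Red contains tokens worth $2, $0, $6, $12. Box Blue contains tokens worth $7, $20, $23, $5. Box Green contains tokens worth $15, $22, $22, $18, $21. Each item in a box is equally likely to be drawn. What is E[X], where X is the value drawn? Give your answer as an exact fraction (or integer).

E[X | Box Red] = (2 + 0 + 6 + 12)/4 = 5
E[X | Box Blue] = (7 + 20 + 23 + 5)/4 = 55/4
E[X | Box Green] = (15 + 22 + 22 + 18 + 21)/5 = 98/5
E[X] = (1/5)·5 + (2/5)·55/4 + (2/5)·98/5 = 717/50

717/50 dollars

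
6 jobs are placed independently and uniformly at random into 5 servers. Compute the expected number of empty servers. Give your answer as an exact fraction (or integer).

4096/3125

Let Xⱼ=1 if server j is empty. P(Xⱼ=1) = ((5-1)/5)^6 = 4096/15625.
By linearity, E[#empty] = 5·4096/15625 = 4096/3125.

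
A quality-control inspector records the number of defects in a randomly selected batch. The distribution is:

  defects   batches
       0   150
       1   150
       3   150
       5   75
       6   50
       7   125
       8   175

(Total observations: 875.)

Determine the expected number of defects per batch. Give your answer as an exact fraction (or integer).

Total = 875, so P(defects=0) = 150/875, etc.
E[X] = (6/35)·0 + (6/35)·1 + (6/35)·3 + (3/35)·5 + (2/35)·6 + (1/7)·7 + (1/5)·8
     = 142/35

142/35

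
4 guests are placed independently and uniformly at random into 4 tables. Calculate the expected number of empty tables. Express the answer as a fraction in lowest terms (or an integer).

81/64

Let Xⱼ=1 if table j is empty. P(Xⱼ=1) = ((4-1)/4)^4 = 81/256.
By linearity, E[#empty] = 4·81/256 = 81/64.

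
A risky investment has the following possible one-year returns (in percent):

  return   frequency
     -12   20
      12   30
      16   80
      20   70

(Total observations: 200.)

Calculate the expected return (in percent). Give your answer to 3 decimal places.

14.000

Total = 200, so P(return=-12) = 20/200, etc.
E[X] = (1/10)·(-12) + (3/20)·12 + (2/5)·16 + (7/20)·20
     = 14 ≈ 14.000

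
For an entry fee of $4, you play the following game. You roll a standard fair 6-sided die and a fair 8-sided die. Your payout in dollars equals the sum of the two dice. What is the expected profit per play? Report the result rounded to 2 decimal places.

Distribution of the sum of the two dice: 2 w.p. 1/48, 3 w.p. 1/24, 4 w.p. 1/16, 5 w.p. 1/12, 6 w.p. 5/48, 7 w.p. 1/8, …
E[payout] = (1/48)·2 + (1/24)·3 + (1/16)·4 + (1/12)·5 + (5/48)·6 + (1/8)·7 + (1/8)·8 + (1/8)·9 + (5/48)·10 + (1/12)·11 + (1/16)·12 + (1/24)·13 + (1/48)·14 = 8
Expected profit = 8 − 4 = 4 ≈ $4.00

$4.00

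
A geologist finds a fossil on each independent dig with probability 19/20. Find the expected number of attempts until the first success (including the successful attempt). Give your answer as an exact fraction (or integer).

For a geometric distribution, E[trials] = 1/p = 1/(19/20) = 20/19.

20/19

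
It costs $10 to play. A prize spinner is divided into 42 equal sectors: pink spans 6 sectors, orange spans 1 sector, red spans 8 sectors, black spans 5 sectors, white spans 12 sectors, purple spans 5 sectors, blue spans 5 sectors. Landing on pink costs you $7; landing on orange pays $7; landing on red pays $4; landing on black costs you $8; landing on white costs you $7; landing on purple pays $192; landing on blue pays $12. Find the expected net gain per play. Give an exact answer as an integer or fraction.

473/42 dollars

E[payout] = (6/42)·(-7) + (1/42)·7 + (8/42)·4 + (5/42)·(-8) + (12/42)·(-7) + (5/42)·192 + (5/42)·12 = 893/42
Expected profit = 893/42 − 10 = 473/42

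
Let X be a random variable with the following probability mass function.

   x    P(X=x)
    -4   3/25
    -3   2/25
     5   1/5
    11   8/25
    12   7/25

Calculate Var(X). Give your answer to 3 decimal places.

E[X] = (3/25)·(-4) + (2/25)·(-3) + (1/5)·5 + (8/25)·11 + (7/25)·12 = 179/25
E[X²] = (3/25)·16 + (2/25)·9 + (1/5)·25 + (8/25)·121 + (7/25)·144 = 2167/25
Var(X) = 2167/25 − (179/25)² = 22134/625 ≈ 35.414

35.414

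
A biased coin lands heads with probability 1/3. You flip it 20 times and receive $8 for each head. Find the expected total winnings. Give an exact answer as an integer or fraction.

160/3 dollars

E[#heads] = 20·1/3 = 20/3 (linearity over flips).
E[winnings] = 8·20/3 = 160/3.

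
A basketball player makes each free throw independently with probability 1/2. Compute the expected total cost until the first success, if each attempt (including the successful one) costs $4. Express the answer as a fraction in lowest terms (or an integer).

$8

E[#attempts] = 1/p = 2; E[cost] = 4·2 = 8.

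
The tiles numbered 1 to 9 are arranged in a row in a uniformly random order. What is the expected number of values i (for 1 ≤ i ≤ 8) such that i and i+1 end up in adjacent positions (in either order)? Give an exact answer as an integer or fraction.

For each i ∈ {1,…,8}, let Xᵢ = 1 if i and i+1 are adjacent. P(Xᵢ=1) = 2·(9−1)!/9! = 2/9.
By linearity, E[ΣXᵢ] = (8)·(2/9) = 16/9.

16/9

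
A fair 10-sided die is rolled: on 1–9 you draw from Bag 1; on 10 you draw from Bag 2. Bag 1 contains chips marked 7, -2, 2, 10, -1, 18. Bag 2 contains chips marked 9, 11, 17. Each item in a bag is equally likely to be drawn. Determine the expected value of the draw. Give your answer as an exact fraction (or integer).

E[X | Bag 1] = (7 − 2 + 2 + 10 − 1 + 18)/6 = 17/3
E[X | Bag 2] = (9 + 11 + 17)/3 = 37/3
E[X] = (9/10)·17/3 + (1/10)·37/3 = 19/3

19/3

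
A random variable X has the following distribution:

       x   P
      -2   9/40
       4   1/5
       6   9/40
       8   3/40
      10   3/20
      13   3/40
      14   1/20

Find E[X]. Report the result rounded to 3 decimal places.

5.475

E[X] = (9/40)·(-2) + (1/5)·4 + (9/40)·6 + (3/40)·8 + (3/20)·10 + (3/40)·13 + (1/20)·14
     = 219/40 ≈ 5.475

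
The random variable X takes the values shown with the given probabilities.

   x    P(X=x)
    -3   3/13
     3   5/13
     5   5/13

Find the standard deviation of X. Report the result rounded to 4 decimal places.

E[X] = 31/13, E[X²] = 197/13
Var(X) = E[X²] − (E[X])² = 197/13 − 961/169 = 1600/169
SD(X) = √(1600/169) ≈ 3.0769

3.0769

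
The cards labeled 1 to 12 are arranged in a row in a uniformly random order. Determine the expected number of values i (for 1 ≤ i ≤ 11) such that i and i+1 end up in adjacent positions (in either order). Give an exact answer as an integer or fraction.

For each i ∈ {1,…,11}, let Xᵢ = 1 if i and i+1 are adjacent. P(Xᵢ=1) = 2·(12−1)!/12! = 2/12.
By linearity, E[ΣXᵢ] = (11)·(2/12) = 11/6.

11/6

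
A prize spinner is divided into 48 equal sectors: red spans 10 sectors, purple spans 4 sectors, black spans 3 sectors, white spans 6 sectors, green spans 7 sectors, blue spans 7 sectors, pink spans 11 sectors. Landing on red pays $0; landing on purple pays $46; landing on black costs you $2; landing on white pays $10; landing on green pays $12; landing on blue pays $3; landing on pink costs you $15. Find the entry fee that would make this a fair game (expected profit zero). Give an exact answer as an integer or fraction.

89/24 dollars

E[payout] = (10/48)·0 + (4/48)·46 + (3/48)·(-2) + (6/48)·10 + (7/48)·12 + (7/48)·3 + (11/48)·(-15) = 89/24
Fair fee = E[payout] = 89/24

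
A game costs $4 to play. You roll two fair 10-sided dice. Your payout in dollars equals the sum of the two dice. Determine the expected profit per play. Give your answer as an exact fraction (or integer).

Distribution of the sum of the two dice: 2 w.p. 1/100, 3 w.p. 1/50, 4 w.p. 3/100, 5 w.p. 1/25, 6 w.p. 1/20, 7 w.p. 3/50, …
E[payout] = (1/100)·2 + (1/50)·3 + (3/100)·4 + (1/25)·5 + (1/20)·6 + (3/50)·7 + (7/100)·8 + (2/25)·9 + (9/100)·10 + (1/10)·11 + (9/100)·12 + (2/25)·13 + (7/100)·14 + (3/50)·15 + (1/20)·16 + (1/25)·17 + (3/100)·18 + (1/50)·19 + (1/100)·20 = 11
Expected profit = 11 − 4 = 7

$7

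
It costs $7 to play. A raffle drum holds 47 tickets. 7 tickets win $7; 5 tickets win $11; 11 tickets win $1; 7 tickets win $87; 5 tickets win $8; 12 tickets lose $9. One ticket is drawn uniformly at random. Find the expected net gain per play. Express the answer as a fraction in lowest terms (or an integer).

E[payout] = (7/47)·7 + (5/47)·11 + (11/47)·1 + (7/47)·87 + (5/47)·8 + (12/47)·(-9) = 656/47
Expected profit = 656/47 − 7 = 327/47

327/47 dollars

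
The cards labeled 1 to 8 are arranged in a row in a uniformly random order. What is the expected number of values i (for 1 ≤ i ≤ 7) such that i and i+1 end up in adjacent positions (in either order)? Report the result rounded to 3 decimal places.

For each i ∈ {1,…,7}, let Xᵢ = 1 if i and i+1 are adjacent. P(Xᵢ=1) = 2·(8−1)!/8! = 2/8.
By linearity, E[ΣXᵢ] = (7)·(2/8) = 7/4.
≈ 1.750

1.750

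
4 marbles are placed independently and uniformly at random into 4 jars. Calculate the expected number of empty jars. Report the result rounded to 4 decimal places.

Let Xⱼ=1 if jar j is empty. P(Xⱼ=1) = ((4-1)/4)^4 = 81/256.
By linearity, E[#empty] = 4·81/256 = 81/64.
≈ 1.2656

1.2656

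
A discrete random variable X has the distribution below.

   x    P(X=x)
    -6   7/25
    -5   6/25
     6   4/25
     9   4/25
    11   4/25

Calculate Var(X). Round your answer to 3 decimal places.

E[X] = (7/25)·(-6) + (6/25)·(-5) + (4/25)·6 + (4/25)·9 + (4/25)·11 = 32/25
E[X²] = (7/25)·36 + (6/25)·25 + (4/25)·36 + (4/25)·81 + (4/25)·121 = 1354/25
Var(X) = 1354/25 − (32/25)² = 32826/625 ≈ 52.522

52.522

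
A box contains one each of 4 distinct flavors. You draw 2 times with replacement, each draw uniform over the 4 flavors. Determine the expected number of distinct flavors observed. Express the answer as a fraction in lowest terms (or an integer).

Let Xⱼ=1 if type j appears at least once. P(Xⱼ=1) = 1 − ((4−1)/4)^2 = 7/16.
E[#distinct] = 4·7/16 = 7/4.

7/4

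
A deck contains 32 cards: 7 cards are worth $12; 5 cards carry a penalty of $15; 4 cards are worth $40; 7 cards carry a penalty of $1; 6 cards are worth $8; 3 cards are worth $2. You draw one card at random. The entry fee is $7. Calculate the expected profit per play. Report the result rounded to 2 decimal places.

-$0.25

E[payout] = (7/32)·12 + (5/32)·(-15) + (4/32)·40 + (7/32)·(-1) + (6/32)·8 + (3/32)·2 = 27/4
Expected profit = 27/4 − 7 = -1/4 ≈ -$0.25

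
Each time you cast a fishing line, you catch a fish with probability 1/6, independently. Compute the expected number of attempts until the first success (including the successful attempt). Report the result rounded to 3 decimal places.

6.000

For a geometric distribution, E[trials] = 1/p = 1/(1/6) = 6.
≈ 6.000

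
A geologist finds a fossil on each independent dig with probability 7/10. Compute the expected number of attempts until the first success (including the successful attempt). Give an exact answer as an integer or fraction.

For a geometric distribution, E[trials] = 1/p = 1/(7/10) = 10/7.

10/7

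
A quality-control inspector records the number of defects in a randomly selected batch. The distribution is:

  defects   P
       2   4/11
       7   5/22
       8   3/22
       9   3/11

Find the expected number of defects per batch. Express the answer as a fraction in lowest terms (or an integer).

E[X] = (4/11)·2 + (5/22)·7 + (3/22)·8 + (3/11)·9
     = 129/22

129/22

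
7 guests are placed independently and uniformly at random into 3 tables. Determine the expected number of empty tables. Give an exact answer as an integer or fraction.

Let Xⱼ=1 if table j is empty. P(Xⱼ=1) = ((3-1)/3)^7 = 128/2187.
By linearity, E[#empty] = 3·128/2187 = 128/729.

128/729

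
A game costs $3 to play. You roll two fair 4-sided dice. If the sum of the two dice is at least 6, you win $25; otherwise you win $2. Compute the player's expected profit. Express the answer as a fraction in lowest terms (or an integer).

61/8 dollars

E[payout] = (5/8)·2 + (3/8)·25 = 85/8
Expected profit = 85/8 − 3 = 61/8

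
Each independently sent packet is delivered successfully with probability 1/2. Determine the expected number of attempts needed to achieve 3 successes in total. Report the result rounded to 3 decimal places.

6.000

By linearity (sum of 3 independent geometric waits), E[trials] = 3/p = 3/(1/2) = 6.
≈ 6.000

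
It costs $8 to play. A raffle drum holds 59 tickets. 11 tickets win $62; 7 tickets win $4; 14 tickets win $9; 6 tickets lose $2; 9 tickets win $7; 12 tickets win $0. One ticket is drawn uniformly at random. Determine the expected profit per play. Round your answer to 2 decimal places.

E[payout] = (11/59)·62 + (7/59)·4 + (14/59)·9 + (6/59)·(-2) + (9/59)·7 + (12/59)·0 = 887/59
Expected profit = 887/59 − 8 = 415/59 ≈ $7.03

$7.03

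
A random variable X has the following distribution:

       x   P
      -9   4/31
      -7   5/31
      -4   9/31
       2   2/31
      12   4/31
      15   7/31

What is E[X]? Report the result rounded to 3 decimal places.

E[X] = (4/31)·(-9) + (5/31)·(-7) + (9/31)·(-4) + (2/31)·2 + (4/31)·12 + (7/31)·15
     = 50/31 ≈ 1.613

1.613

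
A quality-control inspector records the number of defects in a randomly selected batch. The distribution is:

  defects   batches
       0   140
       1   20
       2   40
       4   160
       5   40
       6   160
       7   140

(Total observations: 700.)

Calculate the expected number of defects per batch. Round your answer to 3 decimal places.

Total = 700, so P(defects=0) = 140/700, etc.
E[X] = (1/5)·0 + (1/35)·1 + (2/35)·2 + (8/35)·4 + (2/35)·5 + (8/35)·6 + (1/5)·7
     = 144/35 ≈ 4.114

4.114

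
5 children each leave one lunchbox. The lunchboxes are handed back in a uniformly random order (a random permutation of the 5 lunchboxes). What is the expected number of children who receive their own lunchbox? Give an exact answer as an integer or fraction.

1

Let Xᵢ = 1 if person i gets their own lunchbox. For each i, P(Xᵢ=1) = 1/5.
By linearity of expectation, E[X₁+…+X_5] = 5·(1/5) = 1.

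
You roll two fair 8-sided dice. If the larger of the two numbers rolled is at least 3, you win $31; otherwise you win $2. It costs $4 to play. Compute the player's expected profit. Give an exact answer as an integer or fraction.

E[payout] = (1/16)·2 + (15/16)·31 = 467/16
Expected profit = 467/16 − 4 = 403/16

403/16 dollars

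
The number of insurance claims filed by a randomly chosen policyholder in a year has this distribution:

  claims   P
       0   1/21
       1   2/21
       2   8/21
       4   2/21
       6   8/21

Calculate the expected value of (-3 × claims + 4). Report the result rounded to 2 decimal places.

E[-3x+4] = (1/21)·4 + (2/21)·1 + (8/21)·(-2) + (2/21)·(-8) + (8/21)·(-14)
     = -46/7 ≈ -6.57

-6.57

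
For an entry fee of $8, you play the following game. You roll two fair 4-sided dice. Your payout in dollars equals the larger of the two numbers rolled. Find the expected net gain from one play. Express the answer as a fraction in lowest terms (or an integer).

-39/8 dollars

Distribution of the larger of the two numbers rolled: 1 w.p. 1/16, 2 w.p. 3/16, 3 w.p. 5/16, 4 w.p. 7/16
E[payout] = (1/16)·1 + (3/16)·2 + (5/16)·3 + (7/16)·4 = 25/8
Expected profit = 25/8 − 8 = -39/8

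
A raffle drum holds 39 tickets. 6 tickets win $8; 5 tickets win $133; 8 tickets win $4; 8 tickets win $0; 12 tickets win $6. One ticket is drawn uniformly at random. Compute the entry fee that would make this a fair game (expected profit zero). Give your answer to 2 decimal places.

E[payout] = (6/39)·8 + (5/39)·133 + (8/39)·4 + (8/39)·0 + (12/39)·6 = 817/39
Fair fee = E[payout] = 817/39 ≈ $20.95

$20.95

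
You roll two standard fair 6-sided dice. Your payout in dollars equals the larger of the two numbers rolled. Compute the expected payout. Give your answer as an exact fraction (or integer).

Distribution of the larger of the two numbers rolled: 1 w.p. 1/36, 2 w.p. 1/12, 3 w.p. 5/36, 4 w.p. 7/36, 5 w.p. 1/4, 6 w.p. 11/36
E[payout] = (1/36)·1 + (1/12)·2 + (5/36)·3 + (7/36)·4 + (1/4)·5 + (11/36)·6 = 161/36

161/36 dollars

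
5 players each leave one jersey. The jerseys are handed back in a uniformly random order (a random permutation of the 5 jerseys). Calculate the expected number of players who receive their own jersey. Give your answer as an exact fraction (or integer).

Let Xᵢ = 1 if person i gets their own jersey. For each i, P(Xᵢ=1) = 1/5.
By linearity of expectation, E[X₁+…+X_5] = 5·(1/5) = 1.

1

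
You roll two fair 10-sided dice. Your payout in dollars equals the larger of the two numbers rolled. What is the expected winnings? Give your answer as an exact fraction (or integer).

143/20 dollars

Distribution of the larger of the two numbers rolled: 1 w.p. 1/100, 2 w.p. 3/100, 3 w.p. 1/20, 4 w.p. 7/100, 5 w.p. 9/100, 6 w.p. 11/100, …
E[payout] = (1/100)·1 + (3/100)·2 + (1/20)·3 + (7/100)·4 + (9/100)·5 + (11/100)·6 + (13/100)·7 + (3/20)·8 + (17/100)·9 + (19/100)·10 = 143/20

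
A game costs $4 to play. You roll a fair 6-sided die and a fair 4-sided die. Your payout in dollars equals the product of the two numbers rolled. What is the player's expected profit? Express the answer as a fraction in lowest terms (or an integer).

19/4 dollars

Distribution of the product of the two numbers rolled: 1 w.p. 1/24, 2 w.p. 1/12, 3 w.p. 1/12, 4 w.p. 1/8, 5 w.p. 1/24, 6 w.p. 1/8, …
E[payout] = (1/24)·1 + (1/12)·2 + (1/12)·3 + (1/8)·4 + (1/24)·5 + (1/8)·6 + (1/12)·8 + (1/24)·9 + (1/24)·10 + (1/8)·12 + (1/24)·15 + (1/24)·16 + (1/24)·18 + (1/24)·20 + (1/24)·24 = 35/4
Expected profit = 35/4 − 4 = 19/4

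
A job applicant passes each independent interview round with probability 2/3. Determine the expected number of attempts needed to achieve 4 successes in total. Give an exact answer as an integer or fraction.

6

By linearity (sum of 4 independent geometric waits), E[trials] = 4/p = 4/(2/3) = 6.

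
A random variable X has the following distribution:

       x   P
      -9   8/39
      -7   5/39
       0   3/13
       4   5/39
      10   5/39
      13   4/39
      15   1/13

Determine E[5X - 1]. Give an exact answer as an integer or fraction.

E[5x-1] = (8/39)·(-46) + (5/39)·(-36) + (3/13)·(-1) + (5/39)·19 + (5/39)·49 + (4/39)·64 + (1/13)·74
     = 87/13

87/13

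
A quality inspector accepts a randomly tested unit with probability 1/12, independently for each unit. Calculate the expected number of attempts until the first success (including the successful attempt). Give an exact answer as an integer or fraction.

12

For a geometric distribution, E[trials] = 1/p = 1/(1/12) = 12.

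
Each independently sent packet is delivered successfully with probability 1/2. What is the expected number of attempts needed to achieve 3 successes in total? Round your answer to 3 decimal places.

By linearity (sum of 3 independent geometric waits), E[trials] = 3/p = 3/(1/2) = 6.
≈ 6.000

6.000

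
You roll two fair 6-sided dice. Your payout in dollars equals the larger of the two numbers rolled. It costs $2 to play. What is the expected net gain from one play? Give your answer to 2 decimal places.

Distribution of the larger of the two numbers rolled: 1 w.p. 1/36, 2 w.p. 1/12, 3 w.p. 5/36, 4 w.p. 7/36, 5 w.p. 1/4, 6 w.p. 11/36
E[payout] = (1/36)·1 + (1/12)·2 + (5/36)·3 + (7/36)·4 + (1/4)·5 + (11/36)·6 = 161/36
Expected profit = 161/36 − 2 = 89/36 ≈ $2.47

$2.47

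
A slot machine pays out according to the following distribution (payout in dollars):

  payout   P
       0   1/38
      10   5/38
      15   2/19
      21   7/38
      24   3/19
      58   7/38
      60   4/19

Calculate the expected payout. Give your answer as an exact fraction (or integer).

1287/38 dollars

E[X] = (1/38)·0 + (5/38)·10 + (2/19)·15 + (7/38)·21 + (3/19)·24 + (7/38)·58 + (4/19)·60
     = 1287/38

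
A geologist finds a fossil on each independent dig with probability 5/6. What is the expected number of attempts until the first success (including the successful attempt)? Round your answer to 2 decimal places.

For a geometric distribution, E[trials] = 1/p = 1/(5/6) = 6/5.
≈ 1.20

1.20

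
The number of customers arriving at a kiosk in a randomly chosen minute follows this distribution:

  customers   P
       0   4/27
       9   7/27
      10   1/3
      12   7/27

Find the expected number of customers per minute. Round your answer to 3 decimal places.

E[X] = (4/27)·0 + (7/27)·9 + (1/3)·10 + (7/27)·12
     = 79/9 ≈ 8.778

8.778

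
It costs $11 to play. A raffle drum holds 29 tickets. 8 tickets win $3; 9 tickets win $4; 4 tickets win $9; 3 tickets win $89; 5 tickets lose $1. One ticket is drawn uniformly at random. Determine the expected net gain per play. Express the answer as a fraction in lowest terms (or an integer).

39/29 dollars

E[payout] = (8/29)·3 + (9/29)·4 + (4/29)·9 + (3/29)·89 + (5/29)·(-1) = 358/29
Expected profit = 358/29 − 11 = 39/29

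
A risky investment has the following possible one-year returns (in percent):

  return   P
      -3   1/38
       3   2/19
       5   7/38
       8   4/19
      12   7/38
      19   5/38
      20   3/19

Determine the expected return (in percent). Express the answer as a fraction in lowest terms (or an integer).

E[X] = (1/38)·(-3) + (2/19)·3 + (7/38)·5 + (4/19)·8 + (7/38)·12 + (5/38)·19 + (3/19)·20
     = 407/38

407/38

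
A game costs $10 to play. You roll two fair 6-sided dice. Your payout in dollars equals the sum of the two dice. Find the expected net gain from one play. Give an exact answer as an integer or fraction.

Distribution of the sum of the two dice: 2 w.p. 1/36, 3 w.p. 1/18, 4 w.p. 1/12, 5 w.p. 1/9, 6 w.p. 5/36, 7 w.p. 1/6, …
E[payout] = (1/36)·2 + (1/18)·3 + (1/12)·4 + (1/9)·5 + (5/36)·6 + (1/6)·7 + (5/36)·8 + (1/9)·9 + (1/12)·10 + (1/18)·11 + (1/36)·12 = 7
Expected profit = 7 − 10 = -3

-$3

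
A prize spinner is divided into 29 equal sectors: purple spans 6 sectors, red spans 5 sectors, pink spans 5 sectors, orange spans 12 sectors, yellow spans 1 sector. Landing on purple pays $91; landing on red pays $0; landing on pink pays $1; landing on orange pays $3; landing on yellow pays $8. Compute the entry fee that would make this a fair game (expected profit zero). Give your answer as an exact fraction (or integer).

E[payout] = (6/29)·91 + (5/29)·0 + (5/29)·1 + (12/29)·3 + (1/29)·8 = 595/29
Fair fee = E[payout] = 595/29

595/29 dollars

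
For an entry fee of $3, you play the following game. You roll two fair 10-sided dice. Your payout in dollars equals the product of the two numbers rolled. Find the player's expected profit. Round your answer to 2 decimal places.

Distribution of the product of the two numbers rolled: 1 w.p. 1/100, 2 w.p. 1/50, 3 w.p. 1/50, 4 w.p. 3/100, 5 w.p. 1/50, 6 w.p. 1/25, …
E[payout] = (1/100)·1 + (1/50)·2 + (1/50)·3 + (3/100)·4 + (1/50)·5 + (1/25)·6 + (1/50)·7 + (1/25)·8 + (3/100)·9 + (1/25)·10 + (1/25)·12 + (1/50)·14 + (1/50)·15 + (3/100)·16 + (1/25)·18 + (1/25)·20 + (1/50)·21 + (1/25)·24 + (1/100)·25 + (1/50)·27 + (1/50)·28 + (1/25)·30 + (1/50)·32 + (1/50)·35 + (3/100)·36 + (1/25)·40 + (1/50)·42 + (1/50)·45 + (1/50)·48 + (1/100)·49 + (1/50)·50 + (1/50)·54 + (1/50)·56 + (1/50)·60 + (1/50)·63 + (1/100)·64 + (1/50)·70 + (1/50)·72 + (1/50)·80 + (1/100)·81 + (1/50)·90 + (1/100)·100 = 121/4
Expected profit = 121/4 − 3 = 109/4 ≈ $27.25

$27.25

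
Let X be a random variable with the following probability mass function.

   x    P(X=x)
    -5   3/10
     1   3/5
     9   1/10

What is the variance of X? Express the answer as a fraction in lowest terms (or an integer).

E[X] = (3/10)·(-5) + (3/5)·1 + (1/10)·9 = 0
E[X²] = (3/10)·25 + (3/5)·1 + (1/10)·81 = 81/5
Var(X) = 81/5 − (0)² = 81/5

81/5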